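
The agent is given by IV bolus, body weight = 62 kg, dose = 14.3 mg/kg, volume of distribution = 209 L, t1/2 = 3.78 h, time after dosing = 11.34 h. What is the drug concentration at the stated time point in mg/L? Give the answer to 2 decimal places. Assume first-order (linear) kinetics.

0.53 mg/L

Total dose = 14.3 × 62 = 886.6 mg
C₀ = Dose / Vd = 886.6 / 209 = 4.242 mg/L
k = ln2 / t½ = 0.693147 / 3.78 = 0.1834 h⁻¹
t / t½ = 11.34 / 3.78 = 3 half-lives
C = C₀ × (1/2)^3 = 4.242 × 0.1250 = 0.5303 mg/L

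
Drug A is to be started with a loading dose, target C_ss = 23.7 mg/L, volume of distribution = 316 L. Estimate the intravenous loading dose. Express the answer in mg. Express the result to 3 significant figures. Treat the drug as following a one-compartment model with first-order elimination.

LD = Css × Vd = 23.7 × 316 = 7489 mg

7490 mg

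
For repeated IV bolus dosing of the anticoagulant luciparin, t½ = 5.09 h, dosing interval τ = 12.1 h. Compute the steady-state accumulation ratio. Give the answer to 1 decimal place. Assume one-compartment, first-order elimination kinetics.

1.2

k = ln2 / t½ = 0.693147 / 5.09 = 0.1362 h⁻¹
e^(−kτ) = e^(−0.1362 × 12.1) = 0.1924
Accumulation ratio R = 1 / (1 − e^(−kτ)) = 1 / (1 − 0.1924) = 1.238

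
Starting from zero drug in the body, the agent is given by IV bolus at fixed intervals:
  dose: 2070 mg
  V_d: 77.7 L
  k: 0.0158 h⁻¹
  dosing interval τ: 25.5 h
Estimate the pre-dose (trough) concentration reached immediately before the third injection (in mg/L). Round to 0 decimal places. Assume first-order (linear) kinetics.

C₀ per dose = Dose / Vd = 2070 / 77.7 = 26.64 mg/L
Fraction remaining after one interval: r = e^(−kτ) = e^(−0.01580 × 25.5) = 0.6684
Before dose 3, 2 doses have been given (aged 1τ, 2τ).
C_trough = C₀ × (r + r²) = 26.64 × (0.6684 + 0.4468) = 29.71 mg/L

30 mg/L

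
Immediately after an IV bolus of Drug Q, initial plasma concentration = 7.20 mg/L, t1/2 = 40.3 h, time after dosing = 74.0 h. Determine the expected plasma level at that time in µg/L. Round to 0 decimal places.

k = ln2 / t½ = 0.693147 / 40.3 = 0.01720 h⁻¹
C = C₀ · e^(−k·t) = 7.200 × e^(−0.01720 × 74.0)
  = 7.200 × 0.2800 = 2.016 mg/L
Convert: 2.016 mg/L × 1000 = 2016 µg/L

2016 µg/L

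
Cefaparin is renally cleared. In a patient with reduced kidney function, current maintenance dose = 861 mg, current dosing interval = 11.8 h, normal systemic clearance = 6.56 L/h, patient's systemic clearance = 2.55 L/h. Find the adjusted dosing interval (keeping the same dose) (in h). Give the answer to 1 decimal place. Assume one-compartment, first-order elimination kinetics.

30.4 h

To keep the same average steady-state level, dosing rate must scale with clearance.
CL ratio = 2.55 / 6.56 = 0.3887
New interval (same dose) = 11.8 / 0.3887 = 30.36 h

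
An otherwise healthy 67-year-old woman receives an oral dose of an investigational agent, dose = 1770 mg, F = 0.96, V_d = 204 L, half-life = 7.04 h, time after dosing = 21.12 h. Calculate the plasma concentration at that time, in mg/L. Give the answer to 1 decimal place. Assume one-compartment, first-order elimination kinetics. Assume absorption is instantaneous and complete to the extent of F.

1.0 mg/L

Amount reaching circulation = F × Dose = 0.96 × 1770 = 1699 mg
C₀ = F·Dose / Vd = 1699 / 204 = 8.328 mg/L
k = ln2 / t½ = 0.693147 / 7.04 = 0.09846 h⁻¹
t / t½ = 21.12 / 7.04 = 3 half-lives
C = C₀ × (1/2)^3 = 8.328 × 0.1250 = 1.041 mg/L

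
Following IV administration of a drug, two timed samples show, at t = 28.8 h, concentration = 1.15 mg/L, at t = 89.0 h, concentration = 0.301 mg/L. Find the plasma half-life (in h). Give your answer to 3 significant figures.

31.1 h

k = ln(C₁/C₂) / (t₂ − t₁) = ln(1.15/0.301) / (89.0 − 28.8)
  = 1.340 / 60.20 = 0.02226 h⁻¹
t½ = ln2 / k = 0.693147 / 0.02226 = 31.14 h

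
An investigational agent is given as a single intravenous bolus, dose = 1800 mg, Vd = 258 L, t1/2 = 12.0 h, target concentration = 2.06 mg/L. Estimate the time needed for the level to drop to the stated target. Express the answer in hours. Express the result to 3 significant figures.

21.1 h

C₀ = Dose / Vd = 1800 / 258 = 6.977 mg/L
k = ln2 / t½ = 0.693147 / 12.0 = 0.05776 h⁻¹
t = ln(C₀ / C) / k = ln(6.977 / 2.06) / 0.05776
  = ln(3.387) / 0.05776 = 1.220 / 0.05776 = 21.12 h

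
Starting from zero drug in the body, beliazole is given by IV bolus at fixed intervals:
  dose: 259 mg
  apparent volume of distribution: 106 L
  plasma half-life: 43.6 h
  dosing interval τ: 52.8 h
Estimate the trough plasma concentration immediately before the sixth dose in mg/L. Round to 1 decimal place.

1.8 mg/L

C₀ per dose = Dose / Vd = 259 / 106 = 2.443 mg/L
k = ln2 / t½ = 0.693147 / 43.6 = 0.01590 h⁻¹
Fraction remaining after one interval: r = e^(−kτ) = e^(−0.01590 × 52.8) = 0.4319
Before dose 6, 5 doses have been given (aged 1τ, 2τ, 3τ, 4τ, 5τ).
C_trough = C₀ × (r + r² + … + r^5) = C₀ × r(1−r^5)/(1−r)
        = 2.443 × 0.4319 × (1 − 0.01503) / (1 − 0.4319) = 1.829 mg/L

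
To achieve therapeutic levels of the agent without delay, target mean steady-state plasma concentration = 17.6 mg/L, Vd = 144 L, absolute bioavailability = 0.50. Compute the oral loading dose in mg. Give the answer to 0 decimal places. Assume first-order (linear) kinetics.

5069 mg

LD = Css × Vd / F = 17.6 × 144 / 0.50 = 5069 mg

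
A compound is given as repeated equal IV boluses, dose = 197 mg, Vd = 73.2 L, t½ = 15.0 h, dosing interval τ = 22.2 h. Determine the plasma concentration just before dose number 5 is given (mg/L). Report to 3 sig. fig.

C₀ per dose = Dose / Vd = 197 / 73.2 = 2.691 mg/L
k = ln2 / t½ = 0.693147 / 15.0 = 0.04621 h⁻¹
Fraction remaining after one interval: r = e^(−kτ) = e^(−0.04621 × 22.2) = 0.3585
Before dose 5, 4 doses have been given (aged 1τ, 2τ, 3τ, 4τ).
C_trough = C₀ × (r + r² + … + r^4) = C₀ × r(1−r^4)/(1−r)
        = 2.691 × 0.3585 × (1 − 0.01652) / (1 − 0.3585) = 1.479 mg/L

1.48 mg/L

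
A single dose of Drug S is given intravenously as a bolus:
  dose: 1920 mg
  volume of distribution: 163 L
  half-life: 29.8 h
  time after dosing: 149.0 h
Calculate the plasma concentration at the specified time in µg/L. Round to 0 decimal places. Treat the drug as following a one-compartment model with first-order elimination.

368 µg/L

C₀ = Dose / Vd = 1920 / 163 = 11.78 mg/L
k = ln2 / t½ = 0.693147 / 29.8 = 0.02326 h⁻¹
t / t½ = 149.0 / 29.8 = 5 half-lives
C = C₀ × (1/2)^5 = 11.78 × 0.03125 = 0.3681 mg/L
Convert: 0.3681 mg/L × 1000 = 368.1 µg/L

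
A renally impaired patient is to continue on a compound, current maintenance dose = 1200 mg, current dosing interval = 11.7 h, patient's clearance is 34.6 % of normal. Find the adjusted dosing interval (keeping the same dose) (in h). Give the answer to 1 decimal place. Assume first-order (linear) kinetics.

To keep the same average steady-state level, dosing rate must scale with clearance.
CL ratio = 34.6 / 100 = 0.3460
New interval (same dose) = 11.7 / 0.3460 = 33.82 h

33.8 h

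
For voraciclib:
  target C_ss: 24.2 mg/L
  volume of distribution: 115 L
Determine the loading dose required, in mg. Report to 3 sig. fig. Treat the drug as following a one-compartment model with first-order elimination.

LD = Css × Vd = 24.2 × 115 = 2783 mg

2780 mg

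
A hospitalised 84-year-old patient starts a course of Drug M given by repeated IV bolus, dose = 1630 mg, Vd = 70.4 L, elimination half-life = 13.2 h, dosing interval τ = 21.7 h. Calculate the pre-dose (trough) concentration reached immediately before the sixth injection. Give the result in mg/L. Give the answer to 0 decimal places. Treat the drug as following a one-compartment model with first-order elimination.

C₀ per dose = Dose / Vd = 1630 / 70.4 = 23.15 mg/L
k = ln2 / t½ = 0.693147 / 13.2 = 0.05251 h⁻¹
Fraction remaining after one interval: r = e^(−kτ) = e^(−0.05251 × 21.7) = 0.3200
Before dose 6, 5 doses have been given (aged 1τ, 2τ, 3τ, 4τ, 5τ).
C_trough = C₀ × (r + r² + … + r^5) = C₀ × r(1−r^5)/(1−r)
        = 23.15 × 0.3200 × (1 − 0.003355) / (1 − 0.3200) = 10.86 mg/L

11 mg/L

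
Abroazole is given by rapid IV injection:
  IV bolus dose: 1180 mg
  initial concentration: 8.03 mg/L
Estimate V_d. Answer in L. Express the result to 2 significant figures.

150 L

Vd = Dose / C₀ = 1180 / 8.03 = 146.9 L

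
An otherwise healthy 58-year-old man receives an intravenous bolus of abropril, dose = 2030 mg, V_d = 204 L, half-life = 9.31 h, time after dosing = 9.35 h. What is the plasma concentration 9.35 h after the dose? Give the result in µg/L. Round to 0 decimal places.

C₀ = Dose / Vd = 2030 / 204 = 9.951 mg/L
k = ln2 / t½ = 0.693147 / 9.31 = 0.07445 h⁻¹
C = C₀ · e^(−k·t) = 9.951 × e^(−0.07445 × 9.35)
  = 9.951 × 0.4985 = 4.961 mg/L
Convert: 4.961 mg/L × 1000 = 4961 µg/L

4961 µg/L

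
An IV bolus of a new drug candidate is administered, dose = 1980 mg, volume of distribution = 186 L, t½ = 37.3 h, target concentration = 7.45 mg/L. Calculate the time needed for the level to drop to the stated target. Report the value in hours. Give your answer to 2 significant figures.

19 h

C₀ = Dose / Vd = 1980 / 186 = 10.65 mg/L
k = ln2 / t½ = 0.693147 / 37.3 = 0.01858 h⁻¹
t = ln(C₀ / C) / k = ln(10.65 / 7.45) / 0.01858
  = ln(1.430) / 0.01858 = 0.3577 / 0.01858 = 19.25 h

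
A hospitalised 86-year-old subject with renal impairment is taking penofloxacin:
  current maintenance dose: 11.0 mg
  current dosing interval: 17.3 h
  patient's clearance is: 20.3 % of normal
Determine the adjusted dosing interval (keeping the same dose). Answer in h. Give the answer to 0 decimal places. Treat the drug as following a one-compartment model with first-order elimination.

85 h

To keep the same average steady-state level, dosing rate must scale with clearance.
CL ratio = 20.3 / 100 = 0.2030
New interval (same dose) = 17.3 / 0.2030 = 85.22 h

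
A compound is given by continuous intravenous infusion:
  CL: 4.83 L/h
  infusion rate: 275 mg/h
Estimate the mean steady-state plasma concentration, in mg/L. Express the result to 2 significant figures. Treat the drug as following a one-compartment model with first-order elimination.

57 mg/L

At steady state Css = R₀ / CL = 275 / 4.830 = 56.94 mg/L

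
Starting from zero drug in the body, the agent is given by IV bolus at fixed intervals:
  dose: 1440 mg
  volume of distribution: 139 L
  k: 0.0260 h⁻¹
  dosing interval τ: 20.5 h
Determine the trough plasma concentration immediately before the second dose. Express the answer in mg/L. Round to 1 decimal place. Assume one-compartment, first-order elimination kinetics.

C₀ per dose = Dose / Vd = 1440 / 139 = 10.36 mg/L
Fraction remaining after one interval: r = e^(−kτ) = e^(−0.02600 × 20.5) = 0.5868
Before dose 2, 1 dose has been given (aged 1τ).
C_trough = C₀ × r = 10.36 × 0.5868 = 6.079 mg/L

6.1 mg/L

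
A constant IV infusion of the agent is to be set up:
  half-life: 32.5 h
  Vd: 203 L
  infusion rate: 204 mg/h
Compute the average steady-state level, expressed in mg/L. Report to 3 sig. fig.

k = ln2 / t½ = 0.693147 / 32.5 = 0.02133 h⁻¹
CL = k × Vd = 0.02133 × 203 = 4.330 L/h
At steady state Css = R₀ / CL = 204 / 4.330 = 47.11 mg/L

47.1 mg/L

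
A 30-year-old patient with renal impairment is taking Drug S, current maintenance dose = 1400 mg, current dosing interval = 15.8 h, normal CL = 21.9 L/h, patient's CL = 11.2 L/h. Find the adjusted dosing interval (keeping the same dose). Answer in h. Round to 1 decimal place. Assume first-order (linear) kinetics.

30.9 h

To keep the same average steady-state level, dosing rate must scale with clearance.
CL ratio = 11.2 / 21.9 = 0.5114
New interval (same dose) = 15.8 / 0.5114 = 30.90 h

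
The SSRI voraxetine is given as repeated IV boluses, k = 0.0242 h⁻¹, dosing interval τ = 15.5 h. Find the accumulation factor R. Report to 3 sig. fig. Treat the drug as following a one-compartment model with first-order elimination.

e^(−kτ) = e^(−0.02420 × 15.5) = 0.6872
Accumulation ratio R = 1 / (1 − e^(−kτ)) = 1 / (1 − 0.6872) = 3.197

3.20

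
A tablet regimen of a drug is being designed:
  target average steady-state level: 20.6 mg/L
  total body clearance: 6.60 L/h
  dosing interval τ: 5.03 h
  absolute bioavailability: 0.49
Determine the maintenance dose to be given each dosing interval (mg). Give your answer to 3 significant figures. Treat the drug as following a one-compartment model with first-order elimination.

At steady state, F × (Dose/τ) = Css × CL.
Dose = Css × CL × τ / F = 20.6 × 6.600 × 5.03 / 0.49 = 1396 mg

1400 mg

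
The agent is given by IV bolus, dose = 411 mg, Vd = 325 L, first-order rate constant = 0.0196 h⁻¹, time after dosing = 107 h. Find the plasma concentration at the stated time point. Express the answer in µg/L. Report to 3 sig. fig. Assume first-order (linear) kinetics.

155 µg/L

C₀ = Dose / Vd = 411.0 / 325 = 1.265 mg/L
C = C₀ · e^(−k·t) = 1.265 × e^(−0.01960 × 107)
  = 1.265 × 0.1228 = 0.1553 mg/L
Convert: 0.1553 mg/L × 1000 = 155.3 µg/L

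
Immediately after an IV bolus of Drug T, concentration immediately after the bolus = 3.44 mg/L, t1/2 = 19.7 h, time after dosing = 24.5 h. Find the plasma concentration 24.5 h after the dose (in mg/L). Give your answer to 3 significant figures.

1.45 mg/L

k = ln2 / t½ = 0.693147 / 19.7 = 0.03519 h⁻¹
C = C₀ · e^(−k·t) = 3.440 × e^(−0.03519 × 24.5)
  = 3.440 × 0.4223 = 1.453 mg/L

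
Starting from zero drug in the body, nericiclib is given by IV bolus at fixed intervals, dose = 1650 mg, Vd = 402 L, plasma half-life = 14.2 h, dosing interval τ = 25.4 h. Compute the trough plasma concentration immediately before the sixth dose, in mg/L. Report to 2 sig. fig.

1.7 mg/L

C₀ per dose = Dose / Vd = 1650 / 402 = 4.104 mg/L
k = ln2 / t½ = 0.693147 / 14.2 = 0.04881 h⁻¹
Fraction remaining after one interval: r = e^(−kτ) = e^(−0.04881 × 25.4) = 0.2894
Before dose 6, 5 doses have been given (aged 1τ, 2τ, 3τ, 4τ, 5τ).
C_trough = C₀ × (r + r² + … + r^5) = C₀ × r(1−r^5)/(1−r)
        = 4.104 × 0.2894 × (1 − 0.002030) / (1 − 0.2894) = 1.668 mg/L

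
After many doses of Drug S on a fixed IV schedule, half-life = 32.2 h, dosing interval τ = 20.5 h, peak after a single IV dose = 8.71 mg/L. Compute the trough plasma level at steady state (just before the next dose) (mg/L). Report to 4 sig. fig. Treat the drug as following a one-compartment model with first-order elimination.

k = ln2 / t½ = 0.693147 / 32.2 = 0.02153 h⁻¹
e^(−kτ) = e^(−0.02153 × 20.5) = 0.6432
Accumulation ratio R = 1 / (1 − e^(−kτ)) = 1 / (1 − 0.6432) = 2.803
Steady-state trough = C₀ × R × e^(−kτ) = 8.71 × 2.803 × 0.6432 = 15.70 mg/L

15.70 mg/L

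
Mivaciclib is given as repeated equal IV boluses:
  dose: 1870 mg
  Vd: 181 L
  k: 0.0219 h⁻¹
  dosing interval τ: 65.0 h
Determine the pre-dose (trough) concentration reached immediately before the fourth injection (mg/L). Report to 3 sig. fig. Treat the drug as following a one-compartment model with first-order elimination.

C₀ per dose = Dose / Vd = 1870 / 181 = 10.33 mg/L
Fraction remaining after one interval: r = e^(−kτ) = e^(−0.02190 × 65.0) = 0.2409
Before dose 4, 3 doses have been given (aged 1τ, 2τ, 3τ).
C_trough = C₀ × (r + r² + … + r^3) = C₀ × r(1−r^3)/(1−r)
        = 10.33 × 0.2409 × (1 − 0.01398) / (1 − 0.2409) = 3.232 mg/L

3.23 mg/L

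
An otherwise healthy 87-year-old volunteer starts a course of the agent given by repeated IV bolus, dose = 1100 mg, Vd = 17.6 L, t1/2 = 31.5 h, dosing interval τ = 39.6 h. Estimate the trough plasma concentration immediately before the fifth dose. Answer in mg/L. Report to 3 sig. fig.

C₀ per dose = Dose / Vd = 1100 / 17.6 = 62.50 mg/L
k = ln2 / t½ = 0.693147 / 31.5 = 0.02200 h⁻¹
Fraction remaining after one interval: r = e^(−kτ) = e^(−0.02200 × 39.6) = 0.4184
Before dose 5, 4 doses have been given (aged 1τ, 2τ, 3τ, 4τ).
C_trough = C₀ × (r + r² + … + r^4) = C₀ × r(1−r^4)/(1−r)
        = 62.50 × 0.4184 × (1 − 0.03065) / (1 − 0.4184) = 43.58 mg/L

43.6 mg/L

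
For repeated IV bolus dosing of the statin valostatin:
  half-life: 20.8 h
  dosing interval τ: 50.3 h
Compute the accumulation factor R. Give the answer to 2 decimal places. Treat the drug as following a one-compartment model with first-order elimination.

1.23

k = ln2 / t½ = 0.693147 / 20.8 = 0.03332 h⁻¹
e^(−kτ) = e^(−0.03332 × 50.3) = 0.1871
Accumulation ratio R = 1 / (1 − e^(−kτ)) = 1 / (1 − 0.1871) = 1.230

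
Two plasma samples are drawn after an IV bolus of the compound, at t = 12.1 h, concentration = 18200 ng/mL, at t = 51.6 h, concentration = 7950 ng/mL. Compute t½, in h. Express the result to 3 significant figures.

k = ln(C₁/C₂) / (t₂ − t₁) = ln(18200/7950) / (51.6 − 12.1)
  = 0.8282 / 39.50 = 0.02097 h⁻¹
t½ = ln2 / k = 0.693147 / 0.02097 = 33.05 h

33.1 h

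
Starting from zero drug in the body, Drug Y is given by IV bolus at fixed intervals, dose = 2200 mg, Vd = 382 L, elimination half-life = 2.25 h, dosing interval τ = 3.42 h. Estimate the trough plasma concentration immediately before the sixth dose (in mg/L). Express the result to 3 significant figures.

3.07 mg/L

C₀ per dose = Dose / Vd = 2200 / 382 = 5.759 mg/L
k = ln2 / t½ = 0.693147 / 2.25 = 0.3081 h⁻¹
Fraction remaining after one interval: r = e^(−kτ) = e^(−0.3081 × 3.42) = 0.3486
Before dose 6, 5 doses have been given (aged 1τ, 2τ, 3τ, 4τ, 5τ).
C_trough = C₀ × (r + r² + … + r^5) = C₀ × r(1−r^5)/(1−r)
        = 5.759 × 0.3486 × (1 − 0.005148) / (1 − 0.3486) = 3.066 mg/L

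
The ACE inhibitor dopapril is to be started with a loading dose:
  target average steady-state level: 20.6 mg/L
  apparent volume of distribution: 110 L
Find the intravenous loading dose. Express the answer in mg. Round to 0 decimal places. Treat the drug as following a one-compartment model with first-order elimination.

LD = Css × Vd = 20.6 × 110 = 2266 mg

2266 mg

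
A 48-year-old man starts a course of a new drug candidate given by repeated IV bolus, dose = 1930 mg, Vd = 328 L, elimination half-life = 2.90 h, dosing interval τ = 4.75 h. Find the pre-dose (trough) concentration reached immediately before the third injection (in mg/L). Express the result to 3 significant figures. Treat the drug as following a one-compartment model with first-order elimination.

2.50 mg/L

C₀ per dose = Dose / Vd = 1930 / 328 = 5.884 mg/L
k = ln2 / t½ = 0.693147 / 2.90 = 0.2390 h⁻¹
Fraction remaining after one interval: r = e^(−kτ) = e^(−0.2390 × 4.75) = 0.3213
Before dose 3, 2 doses have been given (aged 1τ, 2τ).
C_trough = C₀ × (r + r²) = 5.884 × (0.3213 + 0.1032) = 2.498 mg/L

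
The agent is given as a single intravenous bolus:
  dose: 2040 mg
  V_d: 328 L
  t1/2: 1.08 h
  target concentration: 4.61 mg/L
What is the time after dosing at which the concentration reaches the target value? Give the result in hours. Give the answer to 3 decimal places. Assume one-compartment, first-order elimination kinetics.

0.467 h

C₀ = Dose / Vd = 2040 / 328 = 6.220 mg/L
k = ln2 / t½ = 0.693147 / 1.08 = 0.6418 h⁻¹
t = ln(C₀ / C) / k = ln(6.220 / 4.61) / 0.6418
  = ln(1.349) / 0.6418 = 0.2994 / 0.6418 = 0.4665 h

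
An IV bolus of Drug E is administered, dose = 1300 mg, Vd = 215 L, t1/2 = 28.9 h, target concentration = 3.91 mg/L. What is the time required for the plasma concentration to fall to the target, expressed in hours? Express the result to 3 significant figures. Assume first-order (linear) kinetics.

18.2 h

C₀ = Dose / Vd = 1300 / 215 = 6.047 mg/L
k = ln2 / t½ = 0.693147 / 28.9 = 0.02398 h⁻¹
t = ln(C₀ / C) / k = ln(6.047 / 3.91) / 0.02398
  = ln(1.547) / 0.02398 = 0.4363 / 0.02398 = 18.19 h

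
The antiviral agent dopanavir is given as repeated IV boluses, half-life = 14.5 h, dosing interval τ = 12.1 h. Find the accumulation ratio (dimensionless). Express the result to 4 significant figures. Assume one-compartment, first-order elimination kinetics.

k = ln2 / t½ = 0.693147 / 14.5 = 0.04780 h⁻¹
e^(−kτ) = e^(−0.04780 × 12.1) = 0.5608
Accumulation ratio R = 1 / (1 − e^(−kτ)) = 1 / (1 − 0.5608) = 2.277

2.277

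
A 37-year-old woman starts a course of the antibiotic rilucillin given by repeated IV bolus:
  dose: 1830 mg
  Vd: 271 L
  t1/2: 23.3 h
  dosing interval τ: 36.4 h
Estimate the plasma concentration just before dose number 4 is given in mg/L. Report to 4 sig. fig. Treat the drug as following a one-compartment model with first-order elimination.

3.323 mg/L

C₀ per dose = Dose / Vd = 1830 / 271 = 6.753 mg/L
k = ln2 / t½ = 0.693147 / 23.3 = 0.02975 h⁻¹
Fraction remaining after one interval: r = e^(−kτ) = e^(−0.02975 × 36.4) = 0.3386
Before dose 4, 3 doses have been given (aged 1τ, 2τ, 3τ).
C_trough = C₀ × (r + r² + … + r^3) = C₀ × r(1−r^3)/(1−r)
        = 6.753 × 0.3386 × (1 − 0.03882) / (1 − 0.3386) = 3.323 mg/L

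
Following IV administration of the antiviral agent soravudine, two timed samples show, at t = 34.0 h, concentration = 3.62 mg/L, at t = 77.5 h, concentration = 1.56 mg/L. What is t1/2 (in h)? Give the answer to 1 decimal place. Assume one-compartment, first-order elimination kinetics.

35.8 h

k = ln(C₁/C₂) / (t₂ − t₁) = ln(3.62/1.56) / (77.5 − 34.0)
  = 0.8418 / 43.50 = 0.01935 h⁻¹
t½ = ln2 / k = 0.693147 / 0.01935 = 35.82 h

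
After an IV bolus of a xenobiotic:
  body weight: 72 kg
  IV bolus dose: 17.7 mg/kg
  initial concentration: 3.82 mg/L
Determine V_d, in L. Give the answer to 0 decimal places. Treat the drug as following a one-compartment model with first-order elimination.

334 L

Dose = 17.7 × 72 = 1274 mg
Vd = Dose / C₀ = 1274 / 3.82 = 333.5 L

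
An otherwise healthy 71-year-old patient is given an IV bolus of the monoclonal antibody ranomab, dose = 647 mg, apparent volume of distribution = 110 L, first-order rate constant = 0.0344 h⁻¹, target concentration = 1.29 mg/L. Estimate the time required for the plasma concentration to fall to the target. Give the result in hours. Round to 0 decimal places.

44 h

C₀ = Dose / Vd = 647.0 / 110 = 5.882 mg/L
t = ln(C₀ / C) / k = ln(5.882 / 1.29) / 0.03440
  = ln(4.560) / 0.03440 = 1.517 / 0.03440 = 44.10 h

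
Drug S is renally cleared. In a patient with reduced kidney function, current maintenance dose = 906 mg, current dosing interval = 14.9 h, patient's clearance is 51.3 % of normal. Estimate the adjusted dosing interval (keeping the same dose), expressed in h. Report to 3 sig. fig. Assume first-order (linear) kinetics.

29.0 h

To keep the same average steady-state level, dosing rate must scale with clearance.
CL ratio = 51.3 / 100 = 0.5130
New interval (same dose) = 14.9 / 0.5130 = 29.04 h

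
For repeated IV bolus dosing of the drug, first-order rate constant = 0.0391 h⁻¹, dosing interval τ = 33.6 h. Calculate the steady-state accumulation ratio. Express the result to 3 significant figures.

e^(−kτ) = e^(−0.03910 × 33.6) = 0.2688
Accumulation ratio R = 1 / (1 − e^(−kτ)) = 1 / (1 − 0.2688) = 1.368

1.37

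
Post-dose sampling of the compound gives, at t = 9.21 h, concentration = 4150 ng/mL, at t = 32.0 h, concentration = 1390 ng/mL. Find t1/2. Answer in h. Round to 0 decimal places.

14 h

k = ln(C₁/C₂) / (t₂ − t₁) = ln(4150/1390) / (32.0 − 9.21)
  = 1.094 / 22.79 = 0.04800 h⁻¹
t½ = ln2 / k = 0.693147 / 0.04800 = 14.44 h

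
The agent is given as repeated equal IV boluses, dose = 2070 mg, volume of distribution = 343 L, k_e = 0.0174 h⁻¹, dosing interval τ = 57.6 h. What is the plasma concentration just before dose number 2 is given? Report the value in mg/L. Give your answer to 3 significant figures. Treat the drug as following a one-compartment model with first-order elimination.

2.22 mg/L

C₀ per dose = Dose / Vd = 2070 / 343 = 6.035 mg/L
Fraction remaining after one interval: r = e^(−kτ) = e^(−0.01740 × 57.6) = 0.3671
Before dose 2, 1 dose has been given (aged 1τ).
C_trough = C₀ × r = 6.035 × 0.3671 = 2.215 mg/L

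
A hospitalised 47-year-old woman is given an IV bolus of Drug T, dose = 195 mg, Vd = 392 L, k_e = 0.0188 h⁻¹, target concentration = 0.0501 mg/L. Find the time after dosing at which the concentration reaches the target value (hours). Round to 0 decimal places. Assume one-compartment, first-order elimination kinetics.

C₀ = Dose / Vd = 195.0 / 392 = 0.4974 mg/L
t = ln(C₀ / C) / k = ln(0.4974 / 0.0501) / 0.01880
  = ln(9.928) / 0.01880 = 2.295 / 0.01880 = 122.1 h

122 h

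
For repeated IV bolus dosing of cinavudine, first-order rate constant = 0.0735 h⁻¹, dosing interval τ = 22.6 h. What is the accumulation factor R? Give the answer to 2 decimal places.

e^(−kτ) = e^(−0.07350 × 22.6) = 0.1899
Accumulation ratio R = 1 / (1 − e^(−kτ)) = 1 / (1 − 0.1899) = 1.234

1.23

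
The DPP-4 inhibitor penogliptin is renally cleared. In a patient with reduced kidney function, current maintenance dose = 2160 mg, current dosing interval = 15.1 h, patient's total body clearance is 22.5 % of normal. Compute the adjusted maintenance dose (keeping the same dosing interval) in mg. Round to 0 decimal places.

To keep the same average steady-state level, dosing rate must scale with clearance.
CL ratio = 22.5 / 100 = 0.2250
New dose (same interval) = 2160 × 0.2250 = 486.0 mg

486 mg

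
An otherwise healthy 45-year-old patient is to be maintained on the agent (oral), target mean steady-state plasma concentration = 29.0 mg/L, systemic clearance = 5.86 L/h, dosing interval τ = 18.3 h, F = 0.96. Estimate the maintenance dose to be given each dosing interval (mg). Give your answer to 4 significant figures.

At steady state, F × (Dose/τ) = Css × CL.
Dose = Css × CL × τ / F = 29.0 × 5.860 × 18.3 / 0.96 = 3239 mg

3239 mg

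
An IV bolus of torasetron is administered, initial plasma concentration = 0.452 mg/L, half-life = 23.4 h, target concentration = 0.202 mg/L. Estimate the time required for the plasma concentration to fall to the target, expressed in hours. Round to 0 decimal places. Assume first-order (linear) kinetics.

27 h

k = ln2 / t½ = 0.693147 / 23.4 = 0.02962 h⁻¹
t = ln(C₀ / C) / k = ln(0.4520 / 0.202) / 0.02962
  = ln(2.238) / 0.02962 = 0.8056 / 0.02962 = 27.20 h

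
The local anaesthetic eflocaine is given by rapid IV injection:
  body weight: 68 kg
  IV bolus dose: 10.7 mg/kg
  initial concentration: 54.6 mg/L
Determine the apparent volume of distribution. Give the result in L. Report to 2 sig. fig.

13 L

Dose = 10.7 × 68 = 727.6 mg
Vd = Dose / C₀ = 727.6 / 54.6 = 13.33 L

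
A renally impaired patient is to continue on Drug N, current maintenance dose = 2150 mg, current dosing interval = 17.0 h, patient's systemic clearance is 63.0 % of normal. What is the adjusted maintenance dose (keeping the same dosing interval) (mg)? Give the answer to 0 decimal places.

To keep the same average steady-state level, dosing rate must scale with clearance.
CL ratio = 63.0 / 100 = 0.6300
New dose (same interval) = 2150 × 0.6300 = 1355 mg

1355 mg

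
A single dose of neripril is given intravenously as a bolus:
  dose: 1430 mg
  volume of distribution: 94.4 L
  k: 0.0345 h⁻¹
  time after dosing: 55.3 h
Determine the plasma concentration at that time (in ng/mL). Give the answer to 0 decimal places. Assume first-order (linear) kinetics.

2248 ng/mL

C₀ = Dose / Vd = 1430 / 94.4 = 15.15 mg/L
C = C₀ · e^(−k·t) = 15.15 × e^(−0.03450 × 55.3)
  = 15.15 × 0.1484 = 2.248 mg/L
Convert: 2.248 mg/L × 1000 = 2248 ng/mL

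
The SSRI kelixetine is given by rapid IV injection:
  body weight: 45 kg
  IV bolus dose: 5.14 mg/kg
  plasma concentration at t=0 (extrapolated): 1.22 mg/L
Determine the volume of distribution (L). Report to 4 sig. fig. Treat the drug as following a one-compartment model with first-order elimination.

189.6 L

Dose = 5.14 × 45 = 231.3 mg
Vd = Dose / C₀ = 231.3 / 1.22 = 189.6 L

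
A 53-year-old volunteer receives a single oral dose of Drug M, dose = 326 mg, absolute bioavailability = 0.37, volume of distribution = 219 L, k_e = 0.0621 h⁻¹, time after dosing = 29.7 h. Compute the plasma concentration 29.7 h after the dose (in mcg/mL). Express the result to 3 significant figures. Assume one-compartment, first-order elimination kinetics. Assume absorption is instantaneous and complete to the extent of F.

Amount reaching circulation = F × Dose = 0.37 × 326.0 = 120.6 mg
C₀ = F·Dose / Vd = 120.6 / 219 = 0.5507 mg/L
C = C₀ · e^(−k·t) = 0.5507 × e^(−0.06210 × 29.7)
  = 0.5507 × 0.1581 = 0.08707 mg/L
(0.08707 mg/L = 0.08707 mcg/mL)

0.0871 mcg/mL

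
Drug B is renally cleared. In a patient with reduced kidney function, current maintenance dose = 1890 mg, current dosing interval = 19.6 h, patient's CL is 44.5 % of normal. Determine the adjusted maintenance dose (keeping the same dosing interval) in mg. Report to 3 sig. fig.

841 mg

To keep the same average steady-state level, dosing rate must scale with clearance.
CL ratio = 44.5 / 100 = 0.4450
New dose (same interval) = 1890 × 0.4450 = 841.1 mg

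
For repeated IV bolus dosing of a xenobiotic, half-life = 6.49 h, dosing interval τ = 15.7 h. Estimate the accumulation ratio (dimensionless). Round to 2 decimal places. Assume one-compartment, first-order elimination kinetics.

k = ln2 / t½ = 0.693147 / 6.49 = 0.1068 h⁻¹
e^(−kτ) = e^(−0.1068 × 15.7) = 0.1870
Accumulation ratio R = 1 / (1 − e^(−kτ)) = 1 / (1 − 0.1870) = 1.230

1.23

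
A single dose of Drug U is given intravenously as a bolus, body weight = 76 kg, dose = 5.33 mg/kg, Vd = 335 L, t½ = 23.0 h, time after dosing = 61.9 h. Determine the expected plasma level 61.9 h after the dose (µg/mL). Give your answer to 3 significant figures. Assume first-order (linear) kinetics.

0.187 µg/mL

Total dose = 5.33 × 76 = 405.1 mg
C₀ = Dose / Vd = 405.1 / 335 = 1.209 mg/L
k = ln2 / t½ = 0.693147 / 23.0 = 0.03014 h⁻¹
C = C₀ · e^(−k·t) = 1.209 × e^(−0.03014 × 61.9)
  = 1.209 × 0.1548 = 0.1872 mg/L
(0.1872 mg/L = 0.1872 µg/mL)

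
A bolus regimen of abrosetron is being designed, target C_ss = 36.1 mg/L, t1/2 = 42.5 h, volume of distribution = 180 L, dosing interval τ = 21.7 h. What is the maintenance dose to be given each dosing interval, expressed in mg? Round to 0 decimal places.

k = ln2 / t½ = 0.693147 / 42.5 = 0.01631 h⁻¹
CL = k × Vd = 0.01631 × 180 = 2.936 L/h
At steady state, Dose/τ = Css × CL.
Dose = Css × CL × τ = 36.1 × 2.936 × 21.7 = 2300 mg

2300 mg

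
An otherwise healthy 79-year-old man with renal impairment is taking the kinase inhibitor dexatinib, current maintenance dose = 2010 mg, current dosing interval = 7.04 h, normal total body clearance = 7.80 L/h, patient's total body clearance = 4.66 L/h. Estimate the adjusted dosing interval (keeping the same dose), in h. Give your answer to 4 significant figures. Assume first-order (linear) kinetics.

11.78 h

To keep the same average steady-state level, dosing rate must scale with clearance.
CL ratio = 4.66 / 7.80 = 0.5974
New interval (same dose) = 7.04 / 0.5974 = 11.78 h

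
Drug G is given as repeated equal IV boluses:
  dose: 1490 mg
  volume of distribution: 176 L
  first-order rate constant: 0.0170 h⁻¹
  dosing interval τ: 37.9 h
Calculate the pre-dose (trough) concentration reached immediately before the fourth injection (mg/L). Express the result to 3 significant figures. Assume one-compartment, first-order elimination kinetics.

C₀ per dose = Dose / Vd = 1490 / 176 = 8.466 mg/L
Fraction remaining after one interval: r = e^(−kτ) = e^(−0.01700 × 37.9) = 0.5250
Before dose 4, 3 doses have been given (aged 1τ, 2τ, 3τ).
C_trough = C₀ × (r + r² + … + r^3) = C₀ × r(1−r^3)/(1−r)
        = 8.466 × 0.5250 × (1 − 0.1447) / (1 − 0.5250) = 8.003 mg/L

8.00 mg/L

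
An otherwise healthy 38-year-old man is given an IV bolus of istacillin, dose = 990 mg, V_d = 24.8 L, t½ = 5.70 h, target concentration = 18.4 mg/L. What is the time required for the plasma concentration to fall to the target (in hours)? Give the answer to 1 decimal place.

6.4 h

C₀ = Dose / Vd = 990.0 / 24.8 = 39.92 mg/L
k = ln2 / t½ = 0.693147 / 5.70 = 0.1216 h⁻¹
t = ln(C₀ / C) / k = ln(39.92 / 18.4) / 0.1216
  = ln(2.170) / 0.1216 = 0.7747 / 0.1216 = 6.371 h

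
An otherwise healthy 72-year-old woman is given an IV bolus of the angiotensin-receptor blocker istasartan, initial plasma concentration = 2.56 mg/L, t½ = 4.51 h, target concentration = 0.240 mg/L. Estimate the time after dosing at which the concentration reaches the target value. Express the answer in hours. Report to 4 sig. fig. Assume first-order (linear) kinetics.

k = ln2 / t½ = 0.693147 / 4.51 = 0.1537 h⁻¹
t = ln(C₀ / C) / k = ln(2.560 / 0.240) / 0.1537
  = ln(10.67) / 0.1537 = 2.367 / 0.1537 = 15.40 h

15.40 h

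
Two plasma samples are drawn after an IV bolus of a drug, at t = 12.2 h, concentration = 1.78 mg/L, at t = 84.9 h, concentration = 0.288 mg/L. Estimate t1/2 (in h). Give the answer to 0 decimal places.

28 h

k = ln(C₁/C₂) / (t₂ − t₁) = ln(1.78/0.288) / (84.9 − 12.2)
  = 1.821 / 72.70 = 0.02505 h⁻¹
t½ = ln2 / k = 0.693147 / 0.02505 = 27.67 h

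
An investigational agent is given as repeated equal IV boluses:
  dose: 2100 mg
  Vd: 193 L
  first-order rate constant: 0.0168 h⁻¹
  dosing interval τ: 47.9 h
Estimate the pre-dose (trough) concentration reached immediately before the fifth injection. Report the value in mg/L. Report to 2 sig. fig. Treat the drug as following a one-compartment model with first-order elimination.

8.5 mg/L

C₀ per dose = Dose / Vd = 2100 / 193 = 10.88 mg/L
Fraction remaining after one interval: r = e^(−kτ) = e^(−0.01680 × 47.9) = 0.4472
Before dose 5, 4 doses have been given (aged 1τ, 2τ, 3τ, 4τ).
C_trough = C₀ × (r + r² + … + r^4) = C₀ × r(1−r^4)/(1−r)
        = 10.88 × 0.4472 × (1 − 0.04000) / (1 − 0.4472) = 8.450 mg/L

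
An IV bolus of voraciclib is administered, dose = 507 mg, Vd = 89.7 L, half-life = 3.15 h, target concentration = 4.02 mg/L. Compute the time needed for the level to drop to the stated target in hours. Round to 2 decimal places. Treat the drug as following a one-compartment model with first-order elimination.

1.55 h

C₀ = Dose / Vd = 507.0 / 89.7 = 5.652 mg/L
k = ln2 / t½ = 0.693147 / 3.15 = 0.2200 h⁻¹
t = ln(C₀ / C) / k = ln(5.652 / 4.02) / 0.2200
  = ln(1.406) / 0.2200 = 0.3407 / 0.2200 = 1.549 h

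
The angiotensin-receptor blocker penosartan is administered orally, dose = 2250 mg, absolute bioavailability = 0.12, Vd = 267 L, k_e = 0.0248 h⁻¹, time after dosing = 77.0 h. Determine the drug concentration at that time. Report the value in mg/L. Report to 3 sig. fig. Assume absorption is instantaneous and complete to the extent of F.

0.150 mg/L

Amount reaching circulation = F × Dose = 0.12 × 2250 = 270.0 mg
C₀ = F·Dose / Vd = 270.0 / 267 = 1.011 mg/L
C = C₀ · e^(−k·t) = 1.011 × e^(−0.02480 × 77.0)
  = 1.011 × 0.1481 = 0.1497 mg/L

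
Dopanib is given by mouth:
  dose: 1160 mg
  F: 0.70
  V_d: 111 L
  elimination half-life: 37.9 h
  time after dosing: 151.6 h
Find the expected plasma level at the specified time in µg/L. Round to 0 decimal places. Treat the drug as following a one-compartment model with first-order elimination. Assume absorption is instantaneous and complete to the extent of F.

Amount reaching circulation = F × Dose = 0.70 × 1160 = 812.0 mg
C₀ = F·Dose / Vd = 812.0 / 111 = 7.315 mg/L
k = ln2 / t½ = 0.693147 / 37.9 = 0.01829 h⁻¹
t / t½ = 151.6 / 37.9 = 4 half-lives
C = C₀ × (1/2)^4 = 7.315 × 0.06250 = 0.4572 mg/L
Convert: 0.4572 mg/L × 1000 = 457.2 µg/L

457 µg/L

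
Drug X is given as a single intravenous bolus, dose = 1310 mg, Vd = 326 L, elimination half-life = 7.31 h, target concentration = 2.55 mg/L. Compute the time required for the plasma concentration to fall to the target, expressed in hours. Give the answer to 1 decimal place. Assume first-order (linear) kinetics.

C₀ = Dose / Vd = 1310 / 326 = 4.018 mg/L
k = ln2 / t½ = 0.693147 / 7.31 = 0.09482 h⁻¹
t = ln(C₀ / C) / k = ln(4.018 / 2.55) / 0.09482
  = ln(1.576) / 0.09482 = 0.4549 / 0.09482 = 4.798 h

4.8 h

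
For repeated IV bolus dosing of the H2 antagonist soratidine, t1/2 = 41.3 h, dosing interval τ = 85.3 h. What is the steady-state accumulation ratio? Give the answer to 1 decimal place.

k = ln2 / t½ = 0.693147 / 41.3 = 0.01678 h⁻¹
e^(−kτ) = e^(−0.01678 × 85.3) = 0.2390
Accumulation ratio R = 1 / (1 − e^(−kτ)) = 1 / (1 − 0.2390) = 1.314

1.3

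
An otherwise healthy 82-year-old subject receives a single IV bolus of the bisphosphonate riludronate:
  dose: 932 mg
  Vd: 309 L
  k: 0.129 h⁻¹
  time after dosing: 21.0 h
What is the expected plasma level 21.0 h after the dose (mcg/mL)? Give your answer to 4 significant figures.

0.2009 mcg/mL

C₀ = Dose / Vd = 932.0 / 309 = 3.016 mg/L
C = C₀ · e^(−k·t) = 3.016 × e^(−0.1290 × 21.0)
  = 3.016 × 0.06660 = 0.2009 mg/L
(0.2009 mg/L = 0.2009 mcg/mL)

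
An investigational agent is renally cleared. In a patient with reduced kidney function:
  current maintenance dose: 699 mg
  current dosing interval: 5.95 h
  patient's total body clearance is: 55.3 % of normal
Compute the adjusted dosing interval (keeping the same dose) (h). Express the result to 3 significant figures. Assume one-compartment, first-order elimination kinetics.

10.8 h

To keep the same average steady-state level, dosing rate must scale with clearance.
CL ratio = 55.3 / 100 = 0.5530
New interval (same dose) = 5.95 / 0.5530 = 10.76 h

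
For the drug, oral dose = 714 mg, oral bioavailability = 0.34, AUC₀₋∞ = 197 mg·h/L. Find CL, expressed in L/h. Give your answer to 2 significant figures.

1.2 L/h

CL = F·Dose / AUC = 0.34 × 714 / 197 = 1.232 L/h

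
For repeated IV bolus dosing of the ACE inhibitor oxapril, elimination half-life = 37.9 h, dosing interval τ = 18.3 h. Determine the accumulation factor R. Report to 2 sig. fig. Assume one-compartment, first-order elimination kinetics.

k = ln2 / t½ = 0.693147 / 37.9 = 0.01829 h⁻¹
e^(−kτ) = e^(−0.01829 × 18.3) = 0.7155
Accumulation ratio R = 1 / (1 − e^(−kτ)) = 1 / (1 − 0.7155) = 3.515

3.5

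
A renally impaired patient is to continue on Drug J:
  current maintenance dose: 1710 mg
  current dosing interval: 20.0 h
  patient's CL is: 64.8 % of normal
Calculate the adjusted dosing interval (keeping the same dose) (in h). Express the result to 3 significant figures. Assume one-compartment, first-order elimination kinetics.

30.9 h

To keep the same average steady-state level, dosing rate must scale with clearance.
CL ratio = 64.8 / 100 = 0.6480
New interval (same dose) = 20.0 / 0.6480 = 30.86 h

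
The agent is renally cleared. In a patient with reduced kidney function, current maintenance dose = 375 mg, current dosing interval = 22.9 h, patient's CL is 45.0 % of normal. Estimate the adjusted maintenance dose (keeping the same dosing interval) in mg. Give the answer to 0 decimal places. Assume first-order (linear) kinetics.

To keep the same average steady-state level, dosing rate must scale with clearance.
CL ratio = 45.0 / 100 = 0.4500
New dose (same interval) = 375 × 0.4500 = 168.8 mg

169 mg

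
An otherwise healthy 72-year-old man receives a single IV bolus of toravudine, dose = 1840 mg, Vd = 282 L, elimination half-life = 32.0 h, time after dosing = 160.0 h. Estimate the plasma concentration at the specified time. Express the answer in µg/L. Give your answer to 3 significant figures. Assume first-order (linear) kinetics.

204 µg/L

C₀ = Dose / Vd = 1840 / 282 = 6.525 mg/L
k = ln2 / t½ = 0.693147 / 32.0 = 0.02166 h⁻¹
t / t½ = 160.0 / 32.0 = 5 half-lives
C = C₀ × (1/2)^5 = 6.525 × 0.03125 = 0.2039 mg/L
Convert: 0.2039 mg/L × 1000 = 203.9 µg/L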